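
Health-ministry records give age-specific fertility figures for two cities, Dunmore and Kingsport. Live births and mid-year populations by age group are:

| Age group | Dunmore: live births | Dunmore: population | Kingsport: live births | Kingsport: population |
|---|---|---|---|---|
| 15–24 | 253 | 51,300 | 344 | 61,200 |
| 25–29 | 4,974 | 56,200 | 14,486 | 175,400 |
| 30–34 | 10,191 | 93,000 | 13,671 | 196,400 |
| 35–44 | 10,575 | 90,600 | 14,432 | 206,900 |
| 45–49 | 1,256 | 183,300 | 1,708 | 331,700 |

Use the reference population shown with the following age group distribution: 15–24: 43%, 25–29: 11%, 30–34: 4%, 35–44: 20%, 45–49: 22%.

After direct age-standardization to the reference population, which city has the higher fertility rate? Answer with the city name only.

Dunmore

Age-specific rates per 1,000 for Dunmore: 4.932, 88.505, 109.581, 116.722, 6.852.
For Kingsport: 5.621, 82.588, 69.608, 69.754, 5.149.
Standard weights: 0.43, 0.11, 0.04, 0.20, 0.22.
Dunmore: 0.4300×4.932 + 0.1100×88.505 + 0.0400×109.581 + 0.2000×116.722 + 0.2200×6.852 = 41.0913 per 1,000.
Kingsport: 0.4300×5.621 + 0.1100×82.588 + 0.0400×69.608 + 0.2000×69.754 + 0.2200×5.149 = 29.3696 per 1,000.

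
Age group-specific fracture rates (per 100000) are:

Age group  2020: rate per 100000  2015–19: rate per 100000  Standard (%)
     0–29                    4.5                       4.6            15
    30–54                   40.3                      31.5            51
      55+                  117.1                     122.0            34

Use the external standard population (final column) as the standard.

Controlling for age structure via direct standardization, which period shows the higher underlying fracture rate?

2020

Standard weights: 0.15, 0.51, 0.34.
2020: 0.1500×4.5 + 0.5100×40.3 + 0.3400×117.1 = 61.0420 per 100000.
2015–19: 0.1500×4.6 + 0.5100×31.5 + 0.3400×122.0 = 58.2350 per 100000.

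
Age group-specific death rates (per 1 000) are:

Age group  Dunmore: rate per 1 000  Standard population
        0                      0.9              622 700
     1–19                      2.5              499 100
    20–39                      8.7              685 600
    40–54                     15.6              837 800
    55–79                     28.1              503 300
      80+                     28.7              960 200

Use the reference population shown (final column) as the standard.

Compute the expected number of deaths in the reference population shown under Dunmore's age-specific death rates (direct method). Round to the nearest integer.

Expected deaths = Σ (standard pop × age-specific rate ÷ 1 000)
= 622 700×0.9/1 000 + 499 100×2.5/1 000 + 685 600×8.7/1 000 + 837 800×15.6/1 000 + 503 300×28.1/1 000 + 960 200×28.7/1 000
= 560.43 + 1247.75 + 5964.72 + 13069.68 + 14142.73 + 27557.74 = 62543.05.

62543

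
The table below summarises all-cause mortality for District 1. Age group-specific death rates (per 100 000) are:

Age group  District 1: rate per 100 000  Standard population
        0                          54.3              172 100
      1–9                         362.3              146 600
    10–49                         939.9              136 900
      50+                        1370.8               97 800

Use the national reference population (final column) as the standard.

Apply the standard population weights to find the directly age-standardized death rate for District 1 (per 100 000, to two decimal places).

Standard total = 553 400; weights = 0.3110, 0.2649, 0.2474, 0.1767.
Standardized rate: 0.3110×54.3 + 0.2649×362.3 + 0.2474×939.9 + 0.1767×1370.8 = 587.6306 per 100 000.

587.63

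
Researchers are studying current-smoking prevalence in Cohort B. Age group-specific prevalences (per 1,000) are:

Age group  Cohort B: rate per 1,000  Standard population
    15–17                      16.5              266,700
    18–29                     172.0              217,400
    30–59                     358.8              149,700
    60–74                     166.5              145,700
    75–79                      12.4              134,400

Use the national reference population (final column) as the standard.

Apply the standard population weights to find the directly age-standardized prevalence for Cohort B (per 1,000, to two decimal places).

Standard total = 913,900; weights = 0.2918, 0.2379, 0.1638, 0.1594, 0.1471.
Standardized rate: 0.2918×16.5 + 0.2379×172.0 + 0.1638×358.8 + 0.1594×166.5 + 0.1471×12.4 = 132.8716 per 1,000.

132.87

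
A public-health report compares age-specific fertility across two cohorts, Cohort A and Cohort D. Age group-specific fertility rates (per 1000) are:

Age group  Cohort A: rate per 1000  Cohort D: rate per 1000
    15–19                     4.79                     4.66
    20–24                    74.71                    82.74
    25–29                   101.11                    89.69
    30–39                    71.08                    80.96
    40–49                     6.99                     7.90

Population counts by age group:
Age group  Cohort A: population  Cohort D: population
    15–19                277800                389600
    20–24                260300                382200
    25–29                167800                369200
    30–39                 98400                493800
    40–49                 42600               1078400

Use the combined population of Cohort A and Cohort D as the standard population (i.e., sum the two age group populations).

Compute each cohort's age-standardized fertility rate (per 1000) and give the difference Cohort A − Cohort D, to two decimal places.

Combined standard total = 3560100; weights = 0.1875, 0.1805, 0.1508, 0.1663, 0.3149.
Cohort A: 0.1875×4.79 + 0.1805×74.71 + 0.1508×101.11 + 0.1663×71.08 + 0.3149×6.99 = 43.6570 per 1000.
Cohort D: 0.1875×4.66 + 0.1805×82.74 + 0.1508×89.69 + 0.1663×80.96 + 0.3149×7.90 = 45.2893 per 1000.
Difference = 43.6570 − 45.2893 = -1.6323.

-1.63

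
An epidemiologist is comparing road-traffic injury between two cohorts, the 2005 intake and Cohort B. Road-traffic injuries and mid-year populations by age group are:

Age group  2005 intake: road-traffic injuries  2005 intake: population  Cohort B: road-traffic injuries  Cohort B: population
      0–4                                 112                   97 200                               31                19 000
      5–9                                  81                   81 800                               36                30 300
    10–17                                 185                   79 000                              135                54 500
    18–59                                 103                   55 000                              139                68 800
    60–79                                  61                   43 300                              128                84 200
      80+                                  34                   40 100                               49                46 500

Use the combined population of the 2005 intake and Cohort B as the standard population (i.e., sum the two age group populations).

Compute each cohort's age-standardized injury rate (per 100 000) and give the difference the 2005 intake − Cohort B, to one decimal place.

-20.9

Age-specific rates per 100 000 for the 2005 intake: 115.23, 99.02, 234.18, 187.27, 140.88, 84.79.
For Cohort B: 163.16, 118.81, 247.71, 202.03, 152.02, 105.38.
Combined standard total = 699 700; weights = 0.1661, 0.1602, 0.1908, 0.1769, 0.1822, 0.1238.
The 2005 intake: 0.1661×115.23 + 0.1602×99.02 + 0.1908×234.18 + 0.1769×187.27 + 0.1822×140.88 + 0.1238×84.79 = 148.9799 per 100 000.
Cohort B: 0.1661×163.16 + 0.1602×118.81 + 0.1908×247.71 + 0.1769×202.03 + 0.1822×152.02 + 0.1238×105.38 = 169.8821 per 100 000.
Difference = 148.9799 − 169.8821 = -20.9022.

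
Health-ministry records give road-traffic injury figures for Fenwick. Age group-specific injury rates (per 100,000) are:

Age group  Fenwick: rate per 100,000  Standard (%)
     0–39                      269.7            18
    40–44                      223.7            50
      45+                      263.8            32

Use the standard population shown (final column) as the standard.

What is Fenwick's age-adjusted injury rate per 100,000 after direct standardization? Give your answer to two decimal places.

Standard weights: 0.18, 0.50, 0.32.
Standardized rate: 0.1800×269.7 + 0.5000×223.7 + 0.3200×263.8 = 244.8120 per 100,000.

244.81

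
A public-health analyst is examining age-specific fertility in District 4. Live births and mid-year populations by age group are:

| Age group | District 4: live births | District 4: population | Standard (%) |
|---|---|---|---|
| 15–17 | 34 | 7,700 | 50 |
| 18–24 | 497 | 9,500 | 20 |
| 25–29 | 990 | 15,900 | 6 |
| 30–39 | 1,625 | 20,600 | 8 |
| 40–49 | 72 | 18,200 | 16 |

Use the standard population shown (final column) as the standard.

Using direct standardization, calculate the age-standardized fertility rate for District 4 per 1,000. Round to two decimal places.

23.35

Age-specific rates per 1,000 for District 4: 4.416, 52.316, 62.264, 78.883, 3.956.
Standard weights: 0.50, 0.20, 0.06, 0.08, 0.16.
Standardized rate: 0.5000×4.416 + 0.2000×52.316 + 0.0600×62.264 + 0.0800×78.883 + 0.1600×3.956 = 23.3504 per 1,000.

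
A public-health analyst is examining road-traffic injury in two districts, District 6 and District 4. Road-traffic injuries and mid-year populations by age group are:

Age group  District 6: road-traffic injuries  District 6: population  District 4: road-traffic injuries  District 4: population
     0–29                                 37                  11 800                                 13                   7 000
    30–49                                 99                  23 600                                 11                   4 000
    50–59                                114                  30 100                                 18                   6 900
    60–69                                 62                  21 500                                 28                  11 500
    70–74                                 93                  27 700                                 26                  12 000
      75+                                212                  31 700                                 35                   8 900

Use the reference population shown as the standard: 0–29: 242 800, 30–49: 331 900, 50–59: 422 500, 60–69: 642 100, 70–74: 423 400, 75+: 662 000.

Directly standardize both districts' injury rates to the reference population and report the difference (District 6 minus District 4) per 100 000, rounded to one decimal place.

143.3

Age-specific rates per 100 000 for District 6: 313.56, 419.49, 378.74, 288.37, 335.74, 668.77.
For District 4: 185.71, 275.00, 260.87, 243.48, 216.67, 393.26.
Standard total = 2 724 700; weights = 0.0891, 0.1218, 0.1551, 0.2357, 0.1554, 0.2430.
District 6: 0.0891×313.56 + 0.1218×419.49 + 0.1551×378.74 + 0.2357×288.37 + 0.1554×335.74 + 0.2430×668.77 = 420.3838 per 100 000.
District 4: 0.0891×185.71 + 0.1218×275.00 + 0.1551×260.87 + 0.2357×243.48 + 0.1554×216.67 + 0.2430×393.26 = 277.0920 per 100 000.
Difference = 420.3838 − 277.0920 = 143.2918.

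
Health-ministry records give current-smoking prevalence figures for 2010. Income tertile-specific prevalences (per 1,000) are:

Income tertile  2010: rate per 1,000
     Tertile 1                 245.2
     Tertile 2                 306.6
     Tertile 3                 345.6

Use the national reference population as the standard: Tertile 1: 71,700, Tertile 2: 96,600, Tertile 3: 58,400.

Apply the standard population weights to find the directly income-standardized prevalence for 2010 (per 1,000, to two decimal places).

Standard total = 226,700; weights = 0.3163, 0.4261, 0.2576.
Standardized rate: 0.3163×245.2 + 0.4261×306.6 + 0.2576×345.6 = 297.2273 per 1,000.

297.23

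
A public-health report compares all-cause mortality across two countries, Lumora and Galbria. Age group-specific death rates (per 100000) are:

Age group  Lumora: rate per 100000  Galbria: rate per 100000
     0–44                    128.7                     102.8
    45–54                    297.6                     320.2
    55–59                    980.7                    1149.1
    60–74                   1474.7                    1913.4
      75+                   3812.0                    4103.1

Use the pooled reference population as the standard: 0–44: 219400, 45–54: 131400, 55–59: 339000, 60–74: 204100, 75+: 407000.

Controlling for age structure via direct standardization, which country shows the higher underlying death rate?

Standard total = 1300900; weights = 0.1687, 0.1010, 0.2606, 0.1569, 0.3129.
Lumora: 0.1687×128.7 + 0.1010×297.6 + 0.2606×980.7 + 0.1569×1474.7 + 0.3129×3812.0 = 1731.3160 per 100000.
Galbria: 0.1687×102.8 + 0.1010×320.2 + 0.2606×1149.1 + 0.1569×1913.4 + 0.3129×4103.1 = 1933.0157 per 100000.

Galbria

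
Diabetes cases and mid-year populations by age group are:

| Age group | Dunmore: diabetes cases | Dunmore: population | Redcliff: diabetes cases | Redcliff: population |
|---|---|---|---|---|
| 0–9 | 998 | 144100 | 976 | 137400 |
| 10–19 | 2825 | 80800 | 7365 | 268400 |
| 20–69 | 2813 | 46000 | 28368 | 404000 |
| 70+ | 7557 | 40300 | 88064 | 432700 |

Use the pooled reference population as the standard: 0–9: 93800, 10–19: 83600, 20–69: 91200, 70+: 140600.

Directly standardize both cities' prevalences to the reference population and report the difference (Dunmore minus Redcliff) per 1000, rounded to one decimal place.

-6.0

Age-specific rates per 1000 for Dunmore: 6.926, 34.963, 61.152, 187.519.
For Redcliff: 7.103, 27.440, 70.218, 203.522.
Standard total = 409200; weights = 0.2292, 0.2043, 0.2229, 0.3436.
Dunmore: 0.2292×6.926 + 0.2043×34.963 + 0.2229×61.152 + 0.3436×187.519 = 86.7906 per 1000.
Redcliff: 0.2292×7.103 + 0.2043×27.440 + 0.2229×70.218 + 0.3436×203.522 = 92.8137 per 1000.
Difference = 86.7906 − 92.8137 = -6.0231.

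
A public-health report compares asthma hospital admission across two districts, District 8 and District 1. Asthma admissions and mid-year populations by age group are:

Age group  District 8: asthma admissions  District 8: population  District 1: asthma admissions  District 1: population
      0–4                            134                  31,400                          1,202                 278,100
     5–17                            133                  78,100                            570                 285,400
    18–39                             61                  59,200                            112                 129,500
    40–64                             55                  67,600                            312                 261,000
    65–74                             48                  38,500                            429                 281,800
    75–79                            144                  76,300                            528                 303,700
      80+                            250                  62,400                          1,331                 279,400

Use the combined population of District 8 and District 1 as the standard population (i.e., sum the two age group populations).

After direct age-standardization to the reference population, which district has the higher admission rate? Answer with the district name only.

District 1

Age-specific rates per 10,000 for District 8: 42.68, 17.03, 10.30, 8.14, 12.47, 18.87, 40.06.
For District 1: 43.22, 19.97, 8.65, 11.95, 15.22, 17.39, 47.64.
Combined standard total = 2,232,400; weights = 0.1386, 0.1628, 0.0845, 0.1472, 0.1435, 0.1702, 0.1531.
District 8: 0.1386×42.68 + 0.1628×17.03 + 0.0845×10.30 + 0.1472×8.14 + 0.1435×12.47 + 0.1702×18.87 + 0.1531×40.06 = 21.8935 per 10,000.
District 1: 0.1386×43.22 + 0.1628×19.97 + 0.0845×8.65 + 0.1472×11.95 + 0.1435×15.22 + 0.1702×17.39 + 0.1531×47.64 = 24.1723 per 10,000.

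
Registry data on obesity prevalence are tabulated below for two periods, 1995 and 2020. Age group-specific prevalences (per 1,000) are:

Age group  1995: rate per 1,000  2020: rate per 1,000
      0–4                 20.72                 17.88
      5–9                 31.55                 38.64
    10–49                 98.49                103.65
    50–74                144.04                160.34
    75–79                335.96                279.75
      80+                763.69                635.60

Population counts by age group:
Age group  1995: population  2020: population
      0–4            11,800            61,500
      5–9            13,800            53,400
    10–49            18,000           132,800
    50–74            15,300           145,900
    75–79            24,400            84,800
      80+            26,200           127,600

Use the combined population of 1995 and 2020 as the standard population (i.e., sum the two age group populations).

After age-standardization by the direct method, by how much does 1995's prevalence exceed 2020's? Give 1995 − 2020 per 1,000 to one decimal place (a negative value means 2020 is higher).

Combined standard total = 715,500; weights = 0.1024, 0.0939, 0.2108, 0.2253, 0.1526, 0.2150.
1995: 0.1024×20.72 + 0.0939×31.55 + 0.2108×98.49 + 0.2253×144.04 + 0.1526×335.96 + 0.2150×763.69 = 273.7286 per 1,000.
2020: 0.1024×17.88 + 0.0939×38.64 + 0.2108×103.65 + 0.2253×160.34 + 0.1526×279.75 + 0.2150×635.60 = 242.7511 per 1,000.
Difference = 273.7286 − 242.7511 = 30.9775.

31.0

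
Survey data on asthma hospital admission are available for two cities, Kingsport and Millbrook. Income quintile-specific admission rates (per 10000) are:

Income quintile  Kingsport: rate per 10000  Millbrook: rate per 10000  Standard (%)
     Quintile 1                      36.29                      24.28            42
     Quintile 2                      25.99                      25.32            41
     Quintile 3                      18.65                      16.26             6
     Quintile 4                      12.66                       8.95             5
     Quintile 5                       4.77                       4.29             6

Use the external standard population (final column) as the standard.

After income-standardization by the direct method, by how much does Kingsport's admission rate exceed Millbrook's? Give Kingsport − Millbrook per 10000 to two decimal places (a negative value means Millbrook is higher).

Standard weights: 0.42, 0.41, 0.06, 0.05, 0.06.
Kingsport: 0.4200×36.29 + 0.4100×25.99 + 0.0600×18.65 + 0.0500×12.66 + 0.0600×4.77 = 27.9359 per 10000.
Millbrook: 0.4200×24.28 + 0.4100×25.32 + 0.0600×16.26 + 0.0500×8.95 + 0.0600×4.29 = 22.2593 per 10000.
Difference = 27.9359 − 22.2593 = 5.6766.

5.68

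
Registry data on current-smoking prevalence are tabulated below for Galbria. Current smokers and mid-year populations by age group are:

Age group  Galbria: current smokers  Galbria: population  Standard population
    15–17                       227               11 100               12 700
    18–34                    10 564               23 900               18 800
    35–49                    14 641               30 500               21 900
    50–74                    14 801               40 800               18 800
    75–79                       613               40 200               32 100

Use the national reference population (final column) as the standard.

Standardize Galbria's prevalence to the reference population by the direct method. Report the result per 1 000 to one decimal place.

253.0

Age-specific rates per 1 000 for Galbria: 20.450, 442.008, 480.033, 362.770, 15.249.
Standard total = 104 300; weights = 0.1218, 0.1802, 0.2100, 0.1802, 0.3078.
Standardized rate: 0.1218×20.450 + 0.1802×442.008 + 0.2100×480.033 + 0.1802×362.770 + 0.3078×15.249 = 253.0369 per 1 000.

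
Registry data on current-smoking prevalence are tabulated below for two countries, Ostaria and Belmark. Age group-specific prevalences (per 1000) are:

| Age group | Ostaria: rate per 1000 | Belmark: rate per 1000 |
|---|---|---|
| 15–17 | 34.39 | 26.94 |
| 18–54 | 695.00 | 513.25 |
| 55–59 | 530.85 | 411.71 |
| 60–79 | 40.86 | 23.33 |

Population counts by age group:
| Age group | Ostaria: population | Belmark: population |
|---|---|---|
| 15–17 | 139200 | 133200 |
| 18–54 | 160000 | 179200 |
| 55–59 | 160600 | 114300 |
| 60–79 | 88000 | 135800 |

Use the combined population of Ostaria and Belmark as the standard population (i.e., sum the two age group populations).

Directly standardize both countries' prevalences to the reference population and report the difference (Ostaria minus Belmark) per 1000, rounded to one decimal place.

Combined standard total = 1110300; weights = 0.2453, 0.3055, 0.2476, 0.2016.
Ostaria: 0.2453×34.39 + 0.3055×695.00 + 0.2476×530.85 + 0.2016×40.86 = 360.4314 per 1000.
Belmark: 0.2453×26.94 + 0.3055×513.25 + 0.2476×411.71 + 0.2016×23.33 = 270.0470 per 1000.
Difference = 360.4314 − 270.0470 = 90.3844.

90.4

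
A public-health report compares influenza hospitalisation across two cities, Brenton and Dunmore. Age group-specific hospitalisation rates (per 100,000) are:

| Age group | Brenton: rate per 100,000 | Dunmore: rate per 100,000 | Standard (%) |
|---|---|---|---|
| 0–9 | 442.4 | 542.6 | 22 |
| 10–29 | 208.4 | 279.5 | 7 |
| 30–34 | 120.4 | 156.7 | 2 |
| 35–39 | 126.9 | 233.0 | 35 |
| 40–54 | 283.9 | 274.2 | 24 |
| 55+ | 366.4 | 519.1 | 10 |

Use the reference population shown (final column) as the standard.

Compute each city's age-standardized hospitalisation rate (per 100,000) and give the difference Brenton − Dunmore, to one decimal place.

Standard weights: 0.22, 0.07, 0.02, 0.35, 0.24, 0.10.
Brenton: 0.2200×442.4 + 0.0700×208.4 + 0.0200×120.4 + 0.3500×126.9 + 0.2400×283.9 + 0.1000×366.4 = 263.5150 per 100,000.
Dunmore: 0.2200×542.6 + 0.0700×279.5 + 0.0200×156.7 + 0.3500×233.0 + 0.2400×274.2 + 0.1000×519.1 = 341.3390 per 100,000.
Difference = 263.5150 − 341.3390 = -77.8240.

-77.8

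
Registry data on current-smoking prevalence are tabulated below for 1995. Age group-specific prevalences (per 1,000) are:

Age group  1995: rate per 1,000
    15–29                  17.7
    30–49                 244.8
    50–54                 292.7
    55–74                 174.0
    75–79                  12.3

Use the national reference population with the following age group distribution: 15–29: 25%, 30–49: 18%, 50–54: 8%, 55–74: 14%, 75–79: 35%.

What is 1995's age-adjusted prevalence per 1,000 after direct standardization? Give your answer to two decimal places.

Standard weights: 0.25, 0.18, 0.08, 0.14, 0.35.
Standardized rate: 0.2500×17.7 + 0.1800×244.8 + 0.0800×292.7 + 0.1400×174.0 + 0.3500×12.3 = 100.5700 per 1,000.

100.57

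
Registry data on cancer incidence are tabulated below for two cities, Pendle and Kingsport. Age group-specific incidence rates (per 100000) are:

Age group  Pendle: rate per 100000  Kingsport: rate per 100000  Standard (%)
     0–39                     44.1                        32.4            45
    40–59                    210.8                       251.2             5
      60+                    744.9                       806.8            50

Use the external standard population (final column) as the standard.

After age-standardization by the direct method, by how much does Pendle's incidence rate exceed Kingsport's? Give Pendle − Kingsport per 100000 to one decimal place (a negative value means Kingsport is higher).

-27.7

Standard weights: 0.45, 0.05, 0.50.
Pendle: 0.4500×44.1 + 0.0500×210.8 + 0.5000×744.9 = 402.8350 per 100000.
Kingsport: 0.4500×32.4 + 0.0500×251.2 + 0.5000×806.8 = 430.5400 per 100000.
Difference = 402.8350 − 430.5400 = -27.7050.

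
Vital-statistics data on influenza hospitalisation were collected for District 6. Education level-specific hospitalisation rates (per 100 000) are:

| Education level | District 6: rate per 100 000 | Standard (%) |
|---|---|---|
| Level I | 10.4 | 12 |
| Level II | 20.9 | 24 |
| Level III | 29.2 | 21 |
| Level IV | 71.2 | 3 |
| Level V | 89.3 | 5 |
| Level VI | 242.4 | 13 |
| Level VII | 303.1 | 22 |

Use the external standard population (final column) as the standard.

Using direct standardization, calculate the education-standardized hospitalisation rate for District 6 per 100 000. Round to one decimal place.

Standard weights: 0.12, 0.24, 0.21, 0.03, 0.05, 0.13, 0.22.
Standardized rate: 0.1200×10.4 + 0.2400×20.9 + 0.2100×29.2 + 0.0300×71.2 + 0.0500×89.3 + 0.1300×242.4 + 0.2200×303.1 = 117.1910 per 100 000.

117.2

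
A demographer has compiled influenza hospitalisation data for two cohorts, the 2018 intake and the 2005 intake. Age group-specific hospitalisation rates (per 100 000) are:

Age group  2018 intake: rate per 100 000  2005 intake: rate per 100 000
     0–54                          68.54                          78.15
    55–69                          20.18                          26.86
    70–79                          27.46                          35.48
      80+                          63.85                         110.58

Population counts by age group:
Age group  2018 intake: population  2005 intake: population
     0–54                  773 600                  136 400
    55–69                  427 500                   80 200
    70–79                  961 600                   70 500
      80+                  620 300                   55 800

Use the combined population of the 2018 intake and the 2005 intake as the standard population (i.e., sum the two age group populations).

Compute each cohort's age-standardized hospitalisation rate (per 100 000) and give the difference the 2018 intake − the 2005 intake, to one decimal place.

-16.6

Combined standard total = 3 125 900; weights = 0.2911, 0.1624, 0.3302, 0.2163.
The 2018 intake: 0.2911×68.54 + 0.1624×20.18 + 0.3302×27.46 + 0.2163×63.85 = 46.1074 per 100 000.
The 2005 intake: 0.2911×78.15 + 0.1624×26.86 + 0.3302×35.48 + 0.2163×110.58 = 62.7452 per 100 000.
Difference = 46.1074 − 62.7452 = -16.6378.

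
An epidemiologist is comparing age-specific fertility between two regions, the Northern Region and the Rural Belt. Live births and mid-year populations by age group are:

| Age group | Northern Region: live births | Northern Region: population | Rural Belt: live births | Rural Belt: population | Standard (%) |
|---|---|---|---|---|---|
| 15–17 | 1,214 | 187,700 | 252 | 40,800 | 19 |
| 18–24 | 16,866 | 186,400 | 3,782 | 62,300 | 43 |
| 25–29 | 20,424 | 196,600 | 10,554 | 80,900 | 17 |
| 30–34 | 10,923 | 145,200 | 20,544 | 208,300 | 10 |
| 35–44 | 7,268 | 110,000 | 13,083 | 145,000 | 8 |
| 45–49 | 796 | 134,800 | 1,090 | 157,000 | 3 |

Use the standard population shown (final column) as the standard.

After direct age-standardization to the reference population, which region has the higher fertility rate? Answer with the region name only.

Northern Region

Age-specific rates per 1,000 for the Northern Region: 6.468, 90.483, 103.886, 75.227, 66.073, 5.905.
For the Rural Belt: 6.176, 60.706, 130.457, 98.627, 90.228, 6.943.
Standard weights: 0.19, 0.43, 0.17, 0.10, 0.08, 0.03.
The Northern Region: 0.1900×6.468 + 0.4300×90.483 + 0.1700×103.886 + 0.1000×75.227 + 0.0800×66.073 + 0.0300×5.905 = 70.7828 per 1,000.
The Rural Belt: 0.1900×6.176 + 0.4300×60.706 + 0.1700×130.457 + 0.1000×98.627 + 0.0800×90.228 + 0.0300×6.943 = 66.7442 per 1,000.
The crude rates (59.84 vs 71.01) would put the Rural Belt higher, but that reflects its age composition; once standardized to a common age structure, the Northern Region has the higher underlying rate.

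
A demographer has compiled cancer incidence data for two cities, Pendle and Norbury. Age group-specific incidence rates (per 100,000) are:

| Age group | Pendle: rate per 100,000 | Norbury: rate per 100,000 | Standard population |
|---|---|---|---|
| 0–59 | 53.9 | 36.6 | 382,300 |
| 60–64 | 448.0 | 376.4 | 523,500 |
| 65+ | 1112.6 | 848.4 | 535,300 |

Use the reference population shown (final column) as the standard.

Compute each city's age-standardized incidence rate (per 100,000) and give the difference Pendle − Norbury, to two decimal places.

Standard total = 1,441,100; weights = 0.2653, 0.3633, 0.3715.
Pendle: 0.2653×53.9 + 0.3633×448.0 + 0.3715×1112.6 = 590.3190 per 100,000.
Norbury: 0.2653×36.6 + 0.3633×376.4 + 0.3715×848.4 = 461.5822 per 100,000.
Difference = 590.3190 − 461.5822 = 128.7368.

128.74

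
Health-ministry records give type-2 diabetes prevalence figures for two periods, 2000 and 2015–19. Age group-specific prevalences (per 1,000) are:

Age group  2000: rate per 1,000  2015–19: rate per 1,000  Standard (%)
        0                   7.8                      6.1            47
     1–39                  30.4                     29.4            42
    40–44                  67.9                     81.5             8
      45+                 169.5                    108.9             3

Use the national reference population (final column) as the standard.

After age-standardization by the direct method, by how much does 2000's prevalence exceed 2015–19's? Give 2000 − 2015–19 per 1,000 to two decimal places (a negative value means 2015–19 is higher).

1.95

Standard weights: 0.47, 0.42, 0.08, 0.03.
2000: 0.4700×7.8 + 0.4200×30.4 + 0.0800×67.9 + 0.0300×169.5 = 26.9510 per 1,000.
2015–19: 0.4700×6.1 + 0.4200×29.4 + 0.0800×81.5 + 0.0300×108.9 = 25.0020 per 1,000.
Difference = 26.9510 − 25.0020 = 1.9490.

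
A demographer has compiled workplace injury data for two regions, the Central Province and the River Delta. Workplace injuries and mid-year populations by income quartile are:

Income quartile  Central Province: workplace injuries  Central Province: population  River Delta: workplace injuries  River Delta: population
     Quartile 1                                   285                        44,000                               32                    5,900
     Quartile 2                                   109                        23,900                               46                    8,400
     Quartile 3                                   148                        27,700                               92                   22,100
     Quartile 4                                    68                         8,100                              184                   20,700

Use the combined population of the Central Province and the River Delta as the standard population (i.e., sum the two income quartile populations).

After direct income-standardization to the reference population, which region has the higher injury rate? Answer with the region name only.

Central Province

Income-specific rates per 10,000 for the Central Province: 64.77, 45.61, 53.43, 83.95.
For the River Delta: 54.24, 54.76, 41.63, 88.89.
Combined standard total = 160,800; weights = 0.3103, 0.2009, 0.3097, 0.1791.
The Central Province: 0.3103×64.77 + 0.2009×45.61 + 0.3097×53.43 + 0.1791×83.95 = 60.8447 per 10,000.
The River Delta: 0.3103×54.24 + 0.2009×54.76 + 0.3097×41.63 + 0.1791×88.89 = 56.6441 per 10,000.
The crude rates (58.82 vs 62.00) would put the River Delta higher, but that reflects its income composition; once standardized to a common income structure, the Central Province has the higher underlying rate.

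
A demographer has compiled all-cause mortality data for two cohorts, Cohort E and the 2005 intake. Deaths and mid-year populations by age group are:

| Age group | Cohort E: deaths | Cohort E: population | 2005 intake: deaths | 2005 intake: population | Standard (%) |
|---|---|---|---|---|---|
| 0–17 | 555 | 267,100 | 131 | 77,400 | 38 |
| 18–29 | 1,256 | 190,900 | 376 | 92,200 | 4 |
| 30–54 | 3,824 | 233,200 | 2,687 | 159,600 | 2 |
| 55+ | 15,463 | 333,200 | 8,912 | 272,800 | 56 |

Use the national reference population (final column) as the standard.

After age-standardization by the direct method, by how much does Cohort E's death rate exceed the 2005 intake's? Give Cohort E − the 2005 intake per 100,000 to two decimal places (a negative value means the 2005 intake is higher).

Age-specific rates per 100,000 for Cohort E: 207.79, 657.94, 1639.79, 4640.76.
For the 2005 intake: 169.25, 407.81, 1683.58, 3266.86.
Standard weights: 0.38, 0.04, 0.02, 0.56.
Cohort E: 0.3800×207.79 + 0.0400×657.94 + 0.0200×1639.79 + 0.5600×4640.76 = 2736.8960 per 100,000.
The 2005 intake: 0.3800×169.25 + 0.0400×407.81 + 0.0200×1683.58 + 0.5600×3266.86 = 1943.7421 per 100,000.
Difference = 2736.8960 − 1943.7421 = 793.1539.

793.15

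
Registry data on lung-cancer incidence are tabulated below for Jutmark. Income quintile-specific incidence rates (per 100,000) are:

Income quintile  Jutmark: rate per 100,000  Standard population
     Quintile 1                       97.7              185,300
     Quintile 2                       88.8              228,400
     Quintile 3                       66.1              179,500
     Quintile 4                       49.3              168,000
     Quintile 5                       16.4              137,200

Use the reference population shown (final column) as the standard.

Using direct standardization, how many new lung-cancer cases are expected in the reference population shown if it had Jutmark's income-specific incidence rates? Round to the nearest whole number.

608

Expected new lung-cancer cases = Σ (standard pop × income-specific rate ÷ 100,000)
= 185,300×97.7/100,000 + 228,400×88.8/100,000 + 179,500×66.1/100,000 + 168,000×49.3/100,000 + 137,200×16.4/100,000
= 181.04 + 202.82 + 118.65 + 82.82 + 22.50 = 607.83.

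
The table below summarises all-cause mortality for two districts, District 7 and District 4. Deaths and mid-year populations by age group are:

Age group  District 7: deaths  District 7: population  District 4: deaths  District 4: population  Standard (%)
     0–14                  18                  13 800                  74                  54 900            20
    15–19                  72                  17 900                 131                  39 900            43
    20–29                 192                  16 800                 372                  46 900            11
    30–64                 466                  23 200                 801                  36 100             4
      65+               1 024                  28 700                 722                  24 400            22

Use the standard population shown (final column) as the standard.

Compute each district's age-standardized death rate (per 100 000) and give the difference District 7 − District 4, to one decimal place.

194.9

Age-specific rates per 100 000 for District 7: 130.43, 402.23, 1142.86, 2008.62, 3567.94.
For District 4: 134.79, 328.32, 793.18, 2218.84, 2959.02.
Standard weights: 0.20, 0.43, 0.11, 0.04, 0.22.
District 7: 0.2000×130.43 + 0.4300×402.23 + 0.1100×1142.86 + 0.0400×2008.62 + 0.2200×3567.94 = 1190.0547 per 100 000.
District 4: 0.2000×134.79 + 0.4300×328.32 + 0.1100×793.18 + 0.0400×2218.84 + 0.2200×2959.02 = 995.1226 per 100 000.
Difference = 1190.0547 − 995.1226 = 194.9321.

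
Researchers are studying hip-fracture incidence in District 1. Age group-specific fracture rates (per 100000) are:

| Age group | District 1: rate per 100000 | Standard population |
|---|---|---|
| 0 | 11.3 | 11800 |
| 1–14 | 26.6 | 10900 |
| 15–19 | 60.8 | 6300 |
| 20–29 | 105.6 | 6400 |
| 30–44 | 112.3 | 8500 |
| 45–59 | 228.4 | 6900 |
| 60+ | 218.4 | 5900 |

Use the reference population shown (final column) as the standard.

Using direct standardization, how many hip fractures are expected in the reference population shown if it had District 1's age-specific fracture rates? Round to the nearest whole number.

53

Expected hip fractures = Σ (standard pop × age-specific rate ÷ 100000)
= 11800×11.3/100000 + 10900×26.6/100000 + 6300×60.8/100000 + 6400×105.6/100000 + 8500×112.3/100000 + 6900×228.4/100000 + 5900×218.4/100000
= 1.33 + 2.90 + 3.83 + 6.76 + 9.55 + 15.76 + 12.89 = 53.01.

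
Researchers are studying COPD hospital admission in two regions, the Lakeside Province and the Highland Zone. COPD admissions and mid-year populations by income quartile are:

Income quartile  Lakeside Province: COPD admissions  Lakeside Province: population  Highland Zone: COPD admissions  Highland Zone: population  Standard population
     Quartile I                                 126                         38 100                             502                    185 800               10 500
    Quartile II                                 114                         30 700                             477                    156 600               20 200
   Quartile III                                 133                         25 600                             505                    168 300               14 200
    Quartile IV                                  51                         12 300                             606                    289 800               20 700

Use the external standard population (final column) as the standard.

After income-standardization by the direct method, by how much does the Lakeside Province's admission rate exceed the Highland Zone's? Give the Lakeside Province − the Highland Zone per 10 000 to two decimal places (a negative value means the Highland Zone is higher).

Income-specific rates per 10 000 for the Lakeside Province: 33.07, 37.13, 51.95, 41.46.
For the Highland Zone: 27.02, 30.46, 30.01, 20.91.
Standard total = 65 600; weights = 0.1601, 0.3079, 0.2165, 0.3155.
The Lakeside Province: 0.1601×33.07 + 0.3079×37.13 + 0.2165×51.95 + 0.3155×41.46 = 41.0575 per 10 000.
The Highland Zone: 0.1601×27.02 + 0.3079×30.46 + 0.2165×30.01 + 0.3155×20.91 = 26.7976 per 10 000.
Difference = 41.0575 − 26.7976 = 14.2599.

14.26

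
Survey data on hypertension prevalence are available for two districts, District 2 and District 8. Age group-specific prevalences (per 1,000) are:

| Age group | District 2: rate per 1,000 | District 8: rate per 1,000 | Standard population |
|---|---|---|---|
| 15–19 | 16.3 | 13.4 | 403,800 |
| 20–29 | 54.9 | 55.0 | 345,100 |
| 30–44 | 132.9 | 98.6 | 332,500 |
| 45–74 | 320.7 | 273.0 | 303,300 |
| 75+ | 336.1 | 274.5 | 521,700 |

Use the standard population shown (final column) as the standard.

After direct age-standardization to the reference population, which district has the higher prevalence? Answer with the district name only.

District 2

Standard total = 1,906,400; weights = 0.2118, 0.1810, 0.1744, 0.1591, 0.2737.
District 2: 0.2118×16.3 + 0.1810×54.9 + 0.1744×132.9 + 0.1591×320.7 + 0.2737×336.1 = 179.5682 per 1,000.
District 8: 0.2118×13.4 + 0.1810×55.0 + 0.1744×98.6 + 0.1591×273.0 + 0.2737×274.5 = 148.5436 per 1,000.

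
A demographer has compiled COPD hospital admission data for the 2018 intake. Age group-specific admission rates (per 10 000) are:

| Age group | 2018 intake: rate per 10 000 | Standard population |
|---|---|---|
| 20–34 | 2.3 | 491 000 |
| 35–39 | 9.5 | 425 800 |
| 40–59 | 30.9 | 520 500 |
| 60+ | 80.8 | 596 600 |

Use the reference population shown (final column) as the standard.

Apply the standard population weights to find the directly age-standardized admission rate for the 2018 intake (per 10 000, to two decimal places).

Standard total = 2 033 900; weights = 0.2414, 0.2094, 0.2559, 0.2933.
Standardized rate: 0.2414×2.3 + 0.2094×9.5 + 0.2559×30.9 + 0.2933×80.8 = 34.1527 per 10 000.

34.15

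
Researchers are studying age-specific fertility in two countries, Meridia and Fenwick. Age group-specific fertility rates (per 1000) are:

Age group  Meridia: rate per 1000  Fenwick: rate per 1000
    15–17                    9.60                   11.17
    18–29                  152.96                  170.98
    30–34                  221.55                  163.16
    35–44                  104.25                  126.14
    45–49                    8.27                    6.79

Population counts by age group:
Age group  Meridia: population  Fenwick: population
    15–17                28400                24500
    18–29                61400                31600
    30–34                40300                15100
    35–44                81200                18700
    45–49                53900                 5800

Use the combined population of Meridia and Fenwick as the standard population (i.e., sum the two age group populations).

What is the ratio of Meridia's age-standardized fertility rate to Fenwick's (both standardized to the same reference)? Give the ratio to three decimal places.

Combined standard total = 360900; weights = 0.1466, 0.2577, 0.1535, 0.2768, 0.1654.
Meridia: 0.1466×9.60 + 0.2577×152.96 + 0.1535×221.55 + 0.2768×104.25 + 0.1654×8.27 = 105.0576 per 1000.
Fenwick: 0.1466×11.17 + 0.2577×170.98 + 0.1535×163.16 + 0.2768×126.14 + 0.1654×6.79 = 106.7826 per 1000.
Ratio = 105.0576 ÷ 106.7826 = 0.98385.

0.984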